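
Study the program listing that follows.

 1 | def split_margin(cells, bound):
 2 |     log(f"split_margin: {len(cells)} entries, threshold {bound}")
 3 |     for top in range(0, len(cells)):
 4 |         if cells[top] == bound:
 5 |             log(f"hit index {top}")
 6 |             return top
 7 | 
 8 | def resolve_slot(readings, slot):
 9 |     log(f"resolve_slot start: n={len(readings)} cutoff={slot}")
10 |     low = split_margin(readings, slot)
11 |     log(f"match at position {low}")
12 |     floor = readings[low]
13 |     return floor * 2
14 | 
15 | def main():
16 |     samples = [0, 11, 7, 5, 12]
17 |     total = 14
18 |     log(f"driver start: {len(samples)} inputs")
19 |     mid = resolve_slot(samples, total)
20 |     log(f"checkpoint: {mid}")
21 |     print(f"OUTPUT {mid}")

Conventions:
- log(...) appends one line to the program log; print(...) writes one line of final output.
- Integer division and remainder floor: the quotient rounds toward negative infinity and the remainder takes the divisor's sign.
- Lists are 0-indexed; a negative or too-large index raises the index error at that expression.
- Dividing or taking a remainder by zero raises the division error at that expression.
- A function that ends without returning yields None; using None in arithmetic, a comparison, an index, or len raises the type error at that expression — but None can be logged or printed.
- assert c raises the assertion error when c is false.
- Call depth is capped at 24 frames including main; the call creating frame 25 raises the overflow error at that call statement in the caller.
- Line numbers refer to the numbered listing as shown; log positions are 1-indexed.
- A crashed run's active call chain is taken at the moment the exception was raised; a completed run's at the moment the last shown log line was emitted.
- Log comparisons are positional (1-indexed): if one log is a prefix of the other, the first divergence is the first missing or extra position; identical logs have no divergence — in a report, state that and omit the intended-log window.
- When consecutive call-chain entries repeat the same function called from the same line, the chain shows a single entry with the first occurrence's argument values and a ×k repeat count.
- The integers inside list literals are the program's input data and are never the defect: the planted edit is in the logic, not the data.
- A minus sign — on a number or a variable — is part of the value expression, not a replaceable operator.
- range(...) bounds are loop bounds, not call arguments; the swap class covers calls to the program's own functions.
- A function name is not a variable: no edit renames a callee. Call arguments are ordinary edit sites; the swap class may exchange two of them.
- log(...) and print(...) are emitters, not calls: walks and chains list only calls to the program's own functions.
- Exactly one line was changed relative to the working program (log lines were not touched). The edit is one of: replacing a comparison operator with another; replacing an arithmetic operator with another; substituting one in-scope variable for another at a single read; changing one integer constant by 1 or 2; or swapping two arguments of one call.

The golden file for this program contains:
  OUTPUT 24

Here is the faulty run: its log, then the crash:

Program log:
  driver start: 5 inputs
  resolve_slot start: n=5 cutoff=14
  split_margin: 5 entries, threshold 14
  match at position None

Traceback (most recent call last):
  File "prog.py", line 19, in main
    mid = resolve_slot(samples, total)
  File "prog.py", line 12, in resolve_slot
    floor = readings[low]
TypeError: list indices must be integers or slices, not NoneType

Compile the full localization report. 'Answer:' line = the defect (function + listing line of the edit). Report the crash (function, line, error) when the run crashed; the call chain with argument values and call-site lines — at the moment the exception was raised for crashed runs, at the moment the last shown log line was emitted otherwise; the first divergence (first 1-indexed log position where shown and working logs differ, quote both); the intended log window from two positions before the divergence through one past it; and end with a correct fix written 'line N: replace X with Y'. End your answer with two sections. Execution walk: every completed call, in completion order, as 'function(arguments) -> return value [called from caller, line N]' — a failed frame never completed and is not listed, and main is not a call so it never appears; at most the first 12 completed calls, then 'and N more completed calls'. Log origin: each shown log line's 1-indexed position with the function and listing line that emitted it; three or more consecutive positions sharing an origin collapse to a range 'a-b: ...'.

Answer: the defect is in main at line 17.
Key observation: At log position 2 the runs split — shown 'resolve_slot start: n=5 cutoff=14', but the working version logs 'resolve_slot start: n=5 cutoff=12'.
Crash: resolve_slot, line 12, TypeError.
Call chain: main -> resolve_slot([0, 11, 7, 5, 12], 14) (called at line 19).
First divergence: position 2; shown 'resolve_slot start: n=5 cutoff=14' vs intended 'resolve_slot start: n=5 cutoff=12'.
Intended log window:
  1: driver start: 5 inputs
  2: resolve_slot start: n=5 cutoff=12
  3: split_margin: 5 entries, threshold 12
Execution walk:
  split_margin([0, 11, 7, 5, 12], 14) -> None  [called from resolve_slot, line 10]
Log origins:
  1: logged in main at line 18
  2: logged in resolve_slot at line 9
  3: logged in split_margin at line 2
  4: logged in resolve_slot at line 11
A correct fix: line 17: replace `14` with `12`.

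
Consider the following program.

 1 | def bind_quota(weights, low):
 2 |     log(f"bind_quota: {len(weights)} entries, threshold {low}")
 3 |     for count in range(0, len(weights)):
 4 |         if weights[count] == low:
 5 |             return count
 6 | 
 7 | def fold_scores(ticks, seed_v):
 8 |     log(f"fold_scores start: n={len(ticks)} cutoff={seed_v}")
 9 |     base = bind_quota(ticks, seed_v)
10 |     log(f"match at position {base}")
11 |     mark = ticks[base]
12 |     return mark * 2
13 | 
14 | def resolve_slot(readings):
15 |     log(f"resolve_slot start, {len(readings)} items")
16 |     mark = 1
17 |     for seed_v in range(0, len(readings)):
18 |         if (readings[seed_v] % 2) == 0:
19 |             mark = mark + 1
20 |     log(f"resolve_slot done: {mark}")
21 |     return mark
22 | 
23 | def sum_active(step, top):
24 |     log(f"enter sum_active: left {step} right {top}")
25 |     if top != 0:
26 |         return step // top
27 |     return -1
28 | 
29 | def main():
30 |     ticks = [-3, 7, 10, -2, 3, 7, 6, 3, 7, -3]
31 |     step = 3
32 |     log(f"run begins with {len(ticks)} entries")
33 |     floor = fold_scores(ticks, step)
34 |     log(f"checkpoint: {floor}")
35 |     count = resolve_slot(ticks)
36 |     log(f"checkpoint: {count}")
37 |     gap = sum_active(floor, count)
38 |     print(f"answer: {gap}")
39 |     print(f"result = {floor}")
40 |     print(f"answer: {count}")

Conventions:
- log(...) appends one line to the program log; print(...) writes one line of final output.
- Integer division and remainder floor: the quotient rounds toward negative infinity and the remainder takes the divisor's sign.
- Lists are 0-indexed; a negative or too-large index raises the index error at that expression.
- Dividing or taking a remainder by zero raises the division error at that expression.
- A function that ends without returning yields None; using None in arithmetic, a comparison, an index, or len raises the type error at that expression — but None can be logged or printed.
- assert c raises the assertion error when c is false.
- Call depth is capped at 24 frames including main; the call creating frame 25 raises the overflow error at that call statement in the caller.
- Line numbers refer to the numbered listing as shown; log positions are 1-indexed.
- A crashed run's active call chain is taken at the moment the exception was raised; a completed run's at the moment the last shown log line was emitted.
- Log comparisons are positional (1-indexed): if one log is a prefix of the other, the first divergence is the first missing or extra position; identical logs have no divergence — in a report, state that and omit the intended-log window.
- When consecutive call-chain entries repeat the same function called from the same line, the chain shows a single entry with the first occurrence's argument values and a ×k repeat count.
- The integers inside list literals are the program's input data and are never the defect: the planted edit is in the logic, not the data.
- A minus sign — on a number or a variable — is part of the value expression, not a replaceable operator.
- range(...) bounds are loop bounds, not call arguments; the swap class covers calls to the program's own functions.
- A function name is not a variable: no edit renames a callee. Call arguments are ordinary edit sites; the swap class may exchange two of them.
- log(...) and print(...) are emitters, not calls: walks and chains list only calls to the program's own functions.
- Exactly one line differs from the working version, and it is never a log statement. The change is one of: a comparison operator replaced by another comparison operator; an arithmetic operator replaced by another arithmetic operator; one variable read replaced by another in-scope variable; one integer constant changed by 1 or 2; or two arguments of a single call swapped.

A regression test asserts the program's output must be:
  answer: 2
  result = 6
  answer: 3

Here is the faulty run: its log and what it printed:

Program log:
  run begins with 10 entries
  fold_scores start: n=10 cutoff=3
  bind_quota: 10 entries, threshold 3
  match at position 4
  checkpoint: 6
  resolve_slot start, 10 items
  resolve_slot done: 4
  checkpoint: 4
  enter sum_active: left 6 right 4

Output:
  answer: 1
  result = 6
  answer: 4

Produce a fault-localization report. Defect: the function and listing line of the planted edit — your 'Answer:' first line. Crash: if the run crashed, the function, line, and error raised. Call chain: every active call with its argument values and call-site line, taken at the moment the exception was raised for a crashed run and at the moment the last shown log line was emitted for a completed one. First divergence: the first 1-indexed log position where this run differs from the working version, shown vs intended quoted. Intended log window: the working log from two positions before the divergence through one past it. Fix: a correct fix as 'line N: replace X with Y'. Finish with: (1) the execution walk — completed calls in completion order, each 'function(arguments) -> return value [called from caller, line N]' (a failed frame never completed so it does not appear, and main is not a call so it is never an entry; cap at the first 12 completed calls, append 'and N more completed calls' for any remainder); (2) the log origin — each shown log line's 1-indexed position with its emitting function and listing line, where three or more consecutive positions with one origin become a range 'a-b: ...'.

Answer: the defect is in resolve_slot at line 16.
The tell: At log position 7 the runs split — shown 'resolve_slot done: 4', but the working version logs 'resolve_slot done: 3'.
Call chain: main -> sum_active(6, 4) (called at line 37).
First divergence: position 7; shown 'resolve_slot done: 4' vs intended 'resolve_slot done: 3'.
Intended log window:
  5: checkpoint: 6
  6: resolve_slot start, 10 items
  7: resolve_slot done: 3
  8: checkpoint: 3
Execution walk:
  bind_quota([-3, 7, 10, -2, 3, 7, 6, 3, 7, -3], 3) -> 4  [called from fold_scores, line 9]
  fold_scores([-3, 7, 10, -2, 3, 7, 6, 3, 7, -3], 3) -> 6  [called from main, line 33]
  resolve_slot([-3, 7, 10, -2, 3, 7, 6, 3, 7, -3]) -> 4  [called from main, line 35]
  sum_active(6, 4) -> 1  [called from main, line 37]
Log line origins:
  1: logged in main at line 32
  2: logged in fold_scores at line 8
  3: logged in bind_quota at line 2
  4: logged in fold_scores at line 10
  5: logged in main at line 34
  6: logged in resolve_slot at line 15
  7: logged in resolve_slot at line 20
  8: logged in main at line 36
  9: logged in sum_active at line 24
A correct fix: line 16: replace `1` with `0`.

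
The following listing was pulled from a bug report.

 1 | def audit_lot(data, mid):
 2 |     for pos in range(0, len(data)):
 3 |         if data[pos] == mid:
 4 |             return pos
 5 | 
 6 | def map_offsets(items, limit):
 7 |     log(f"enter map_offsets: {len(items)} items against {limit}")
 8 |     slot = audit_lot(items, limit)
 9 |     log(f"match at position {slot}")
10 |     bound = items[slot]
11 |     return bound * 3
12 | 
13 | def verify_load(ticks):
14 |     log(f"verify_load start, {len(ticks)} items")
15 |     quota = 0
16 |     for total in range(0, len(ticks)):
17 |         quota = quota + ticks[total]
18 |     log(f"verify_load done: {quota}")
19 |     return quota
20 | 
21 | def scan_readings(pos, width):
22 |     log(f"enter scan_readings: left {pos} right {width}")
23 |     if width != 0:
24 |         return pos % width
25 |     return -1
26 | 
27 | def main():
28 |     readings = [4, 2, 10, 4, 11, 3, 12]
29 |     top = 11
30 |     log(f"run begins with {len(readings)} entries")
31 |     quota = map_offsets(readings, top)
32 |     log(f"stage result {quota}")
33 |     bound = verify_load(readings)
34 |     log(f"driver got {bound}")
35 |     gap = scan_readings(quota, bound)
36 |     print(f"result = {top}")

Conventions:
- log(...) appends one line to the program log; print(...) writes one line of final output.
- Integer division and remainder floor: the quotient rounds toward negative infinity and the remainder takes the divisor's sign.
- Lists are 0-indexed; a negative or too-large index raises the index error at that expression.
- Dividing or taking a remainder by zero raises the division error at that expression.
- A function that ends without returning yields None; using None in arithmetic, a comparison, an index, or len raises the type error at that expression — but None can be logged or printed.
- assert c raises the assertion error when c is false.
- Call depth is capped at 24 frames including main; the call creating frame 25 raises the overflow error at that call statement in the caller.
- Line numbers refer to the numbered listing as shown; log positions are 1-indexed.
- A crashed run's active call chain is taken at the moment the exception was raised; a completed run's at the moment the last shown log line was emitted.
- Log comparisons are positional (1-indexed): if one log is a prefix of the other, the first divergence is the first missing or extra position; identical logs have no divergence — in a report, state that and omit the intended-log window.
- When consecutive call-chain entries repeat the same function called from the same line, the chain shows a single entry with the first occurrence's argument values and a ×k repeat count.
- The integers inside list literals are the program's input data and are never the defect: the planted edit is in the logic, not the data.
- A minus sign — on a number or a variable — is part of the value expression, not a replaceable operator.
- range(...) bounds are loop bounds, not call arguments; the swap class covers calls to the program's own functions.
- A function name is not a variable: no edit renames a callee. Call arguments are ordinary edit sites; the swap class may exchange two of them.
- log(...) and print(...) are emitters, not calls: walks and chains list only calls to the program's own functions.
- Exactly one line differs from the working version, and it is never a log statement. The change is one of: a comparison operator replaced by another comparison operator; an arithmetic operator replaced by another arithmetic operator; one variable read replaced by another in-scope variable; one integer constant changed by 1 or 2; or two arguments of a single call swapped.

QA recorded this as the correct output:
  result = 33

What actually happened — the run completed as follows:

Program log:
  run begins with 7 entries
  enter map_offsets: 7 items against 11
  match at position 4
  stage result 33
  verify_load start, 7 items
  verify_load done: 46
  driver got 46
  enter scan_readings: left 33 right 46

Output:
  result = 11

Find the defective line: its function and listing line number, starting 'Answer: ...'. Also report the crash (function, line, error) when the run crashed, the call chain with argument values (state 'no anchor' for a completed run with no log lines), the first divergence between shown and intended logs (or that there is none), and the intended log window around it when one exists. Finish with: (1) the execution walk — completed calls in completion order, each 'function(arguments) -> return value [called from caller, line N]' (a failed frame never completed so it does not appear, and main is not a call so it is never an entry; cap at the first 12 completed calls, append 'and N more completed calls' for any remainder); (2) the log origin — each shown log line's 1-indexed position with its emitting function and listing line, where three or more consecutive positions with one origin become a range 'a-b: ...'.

Answer: the defect is in main at line 36.
Core observation: Every logged value matches the working version; the printed result is what differs.
Call chain: main -> scan_readings(33, 46) (called at line 35).
First divergence: there is none — every log position agrees.
Execution walk:
  audit_lot([4, 2, 10, 4, 11, 3, 12], 11) -> 4  [called from map_offsets, line 8]
  map_offsets([4, 2, 10, 4, 11, 3, 12], 11) -> 33  [called from main, line 31]
  verify_load([4, 2, 10, 4, 11, 3, 12]) -> 46  [called from main, line 33]
  scan_readings(33, 46) -> 33  [called from main, line 35]
Log line origins:
  1: from main, line 30
  2: from map_offsets, line 7
  3: from map_offsets, line 9
  4: from main, line 32
  5: from verify_load, line 14
  6: from verify_load, line 18
  7: from main, line 34
  8: from scan_readings, line 22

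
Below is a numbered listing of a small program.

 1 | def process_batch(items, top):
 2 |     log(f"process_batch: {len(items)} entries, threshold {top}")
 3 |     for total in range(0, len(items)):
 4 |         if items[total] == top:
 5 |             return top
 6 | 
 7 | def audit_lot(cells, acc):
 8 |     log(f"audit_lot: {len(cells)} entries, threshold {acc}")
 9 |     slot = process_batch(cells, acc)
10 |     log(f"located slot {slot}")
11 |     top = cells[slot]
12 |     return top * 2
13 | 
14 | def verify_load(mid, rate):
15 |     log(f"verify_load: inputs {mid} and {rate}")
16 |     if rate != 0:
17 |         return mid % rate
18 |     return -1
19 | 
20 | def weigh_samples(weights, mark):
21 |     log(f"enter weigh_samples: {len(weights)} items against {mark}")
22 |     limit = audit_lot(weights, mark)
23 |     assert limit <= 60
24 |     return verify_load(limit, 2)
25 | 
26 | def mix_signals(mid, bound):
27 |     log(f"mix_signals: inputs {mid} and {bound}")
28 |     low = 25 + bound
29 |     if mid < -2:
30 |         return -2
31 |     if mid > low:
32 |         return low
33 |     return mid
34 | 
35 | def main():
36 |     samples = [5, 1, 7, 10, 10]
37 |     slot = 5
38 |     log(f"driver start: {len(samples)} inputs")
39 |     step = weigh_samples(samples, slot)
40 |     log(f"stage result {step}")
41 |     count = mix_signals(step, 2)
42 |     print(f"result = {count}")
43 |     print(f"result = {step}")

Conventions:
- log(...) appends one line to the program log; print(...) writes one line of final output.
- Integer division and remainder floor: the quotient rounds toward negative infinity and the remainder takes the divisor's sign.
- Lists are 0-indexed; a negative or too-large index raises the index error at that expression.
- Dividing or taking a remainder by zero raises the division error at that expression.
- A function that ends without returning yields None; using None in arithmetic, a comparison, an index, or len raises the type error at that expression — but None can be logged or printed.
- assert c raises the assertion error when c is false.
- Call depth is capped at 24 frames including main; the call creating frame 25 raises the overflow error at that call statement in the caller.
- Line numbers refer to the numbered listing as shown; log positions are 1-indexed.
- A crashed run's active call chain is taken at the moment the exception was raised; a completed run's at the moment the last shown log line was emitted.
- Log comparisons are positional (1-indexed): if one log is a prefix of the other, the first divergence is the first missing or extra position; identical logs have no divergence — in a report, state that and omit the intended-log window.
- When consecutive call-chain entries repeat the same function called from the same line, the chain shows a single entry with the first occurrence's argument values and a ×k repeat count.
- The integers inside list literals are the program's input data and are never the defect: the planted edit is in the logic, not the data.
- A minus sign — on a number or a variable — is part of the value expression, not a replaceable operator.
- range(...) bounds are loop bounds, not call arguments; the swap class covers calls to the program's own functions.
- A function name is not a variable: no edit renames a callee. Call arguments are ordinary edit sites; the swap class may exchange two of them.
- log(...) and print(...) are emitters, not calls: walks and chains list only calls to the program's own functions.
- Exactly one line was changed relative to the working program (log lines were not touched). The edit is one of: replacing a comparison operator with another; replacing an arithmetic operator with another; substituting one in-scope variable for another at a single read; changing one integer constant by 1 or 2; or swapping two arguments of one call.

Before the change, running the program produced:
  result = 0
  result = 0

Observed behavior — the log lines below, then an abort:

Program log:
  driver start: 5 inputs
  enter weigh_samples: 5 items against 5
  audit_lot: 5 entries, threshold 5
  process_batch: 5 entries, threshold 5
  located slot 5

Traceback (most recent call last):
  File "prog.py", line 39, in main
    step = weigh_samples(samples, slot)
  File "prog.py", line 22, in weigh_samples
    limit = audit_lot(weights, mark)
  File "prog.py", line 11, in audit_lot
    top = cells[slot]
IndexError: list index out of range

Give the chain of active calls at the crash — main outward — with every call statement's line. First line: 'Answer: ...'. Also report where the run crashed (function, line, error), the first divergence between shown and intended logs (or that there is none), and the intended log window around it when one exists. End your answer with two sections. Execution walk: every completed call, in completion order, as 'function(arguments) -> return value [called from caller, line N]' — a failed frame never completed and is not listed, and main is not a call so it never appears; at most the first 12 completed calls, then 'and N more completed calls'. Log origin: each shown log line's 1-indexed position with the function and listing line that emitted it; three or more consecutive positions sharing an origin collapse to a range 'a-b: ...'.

Answer: main -> weigh_samples (called at line 39) -> audit_lot (called at line 22).
Core observation: At log position 5 the runs split — shown 'located slot 5', but the working version logs 'located slot 0'.
Crash: audit_lot, line 11, IndexError.
First divergence: at position 5 the run shows 'located slot 5' where the working version logs 'located slot 0'.
Intended log window:
  3: audit_lot: 5 entries, threshold 5
  4: process_batch: 5 entries, threshold 5
  5: located slot 0
  6: verify_load: inputs 10 and 2
Execution walk:
  process_batch([5, 1, 7, 10, 10], 5) -> 5  [called from audit_lot, line 9]
Log origin:
  1: emitted by main (line 38)
  2: emitted by weigh_samples (line 21)
  3: emitted by audit_lot (line 8)
  4: emitted by process_batch (line 2)
  5: emitted by audit_lot (line 10)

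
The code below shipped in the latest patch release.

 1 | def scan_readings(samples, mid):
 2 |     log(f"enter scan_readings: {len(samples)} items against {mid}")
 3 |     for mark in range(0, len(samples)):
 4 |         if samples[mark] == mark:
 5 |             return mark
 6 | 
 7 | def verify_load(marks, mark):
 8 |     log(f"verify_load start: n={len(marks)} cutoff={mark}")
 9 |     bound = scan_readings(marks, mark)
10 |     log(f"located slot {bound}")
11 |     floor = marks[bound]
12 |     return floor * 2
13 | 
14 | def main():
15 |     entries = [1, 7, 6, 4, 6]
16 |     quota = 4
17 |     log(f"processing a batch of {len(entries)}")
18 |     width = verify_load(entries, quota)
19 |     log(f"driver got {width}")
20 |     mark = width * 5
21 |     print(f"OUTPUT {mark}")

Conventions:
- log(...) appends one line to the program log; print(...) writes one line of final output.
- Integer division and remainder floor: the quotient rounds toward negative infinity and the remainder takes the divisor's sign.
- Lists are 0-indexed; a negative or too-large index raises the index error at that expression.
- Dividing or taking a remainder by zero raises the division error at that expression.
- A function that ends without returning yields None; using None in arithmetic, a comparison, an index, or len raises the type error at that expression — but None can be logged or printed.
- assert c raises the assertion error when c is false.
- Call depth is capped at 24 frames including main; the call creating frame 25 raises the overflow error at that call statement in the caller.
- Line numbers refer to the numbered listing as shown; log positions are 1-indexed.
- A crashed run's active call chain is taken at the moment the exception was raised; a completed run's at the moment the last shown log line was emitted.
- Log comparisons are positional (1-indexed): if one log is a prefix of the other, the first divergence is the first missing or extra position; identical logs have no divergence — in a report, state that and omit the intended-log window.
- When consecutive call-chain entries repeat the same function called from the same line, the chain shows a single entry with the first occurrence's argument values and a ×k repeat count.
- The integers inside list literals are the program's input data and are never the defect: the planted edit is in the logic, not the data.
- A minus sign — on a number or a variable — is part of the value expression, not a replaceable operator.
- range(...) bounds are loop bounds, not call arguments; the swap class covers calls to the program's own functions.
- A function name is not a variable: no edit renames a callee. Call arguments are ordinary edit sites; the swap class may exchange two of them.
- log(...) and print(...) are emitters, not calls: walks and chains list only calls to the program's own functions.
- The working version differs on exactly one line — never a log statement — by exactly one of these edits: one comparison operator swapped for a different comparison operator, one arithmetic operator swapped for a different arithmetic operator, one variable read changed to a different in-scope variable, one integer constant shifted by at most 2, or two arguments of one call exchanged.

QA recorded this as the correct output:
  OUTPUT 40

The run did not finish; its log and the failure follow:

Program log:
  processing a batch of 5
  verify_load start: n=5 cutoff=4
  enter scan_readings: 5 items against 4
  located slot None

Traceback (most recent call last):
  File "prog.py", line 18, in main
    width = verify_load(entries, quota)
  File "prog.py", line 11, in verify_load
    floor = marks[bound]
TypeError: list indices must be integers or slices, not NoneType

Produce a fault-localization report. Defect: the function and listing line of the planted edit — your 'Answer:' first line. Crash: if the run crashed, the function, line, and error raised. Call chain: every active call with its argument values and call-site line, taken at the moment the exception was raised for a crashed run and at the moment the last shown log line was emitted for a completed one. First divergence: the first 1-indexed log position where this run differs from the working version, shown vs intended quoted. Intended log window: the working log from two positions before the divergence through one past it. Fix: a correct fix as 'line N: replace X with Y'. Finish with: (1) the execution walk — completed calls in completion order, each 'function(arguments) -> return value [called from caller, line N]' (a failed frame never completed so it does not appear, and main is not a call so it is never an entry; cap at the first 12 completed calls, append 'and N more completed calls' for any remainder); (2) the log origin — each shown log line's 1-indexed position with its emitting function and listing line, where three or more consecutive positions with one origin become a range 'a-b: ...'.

Answer: the defect is in scan_readings at line 4.
Key fact: The earliest visible damage is log position 4 — 'located slot None' rather than the intended 'located slot 3'.
Crash: verify_load, line 11, TypeError.
Call chain: main -> verify_load([1, 7, 6, 4, 6], 4) (called at line 18).
First divergence: position 4 — shown 'located slot None', intended 'located slot 3'.
Intended log window:
  2: verify_load start: n=5 cutoff=4
  3: enter scan_readings: 5 items against 4
  4: located slot 3
  5: driver got 8
Execution walk:
  scan_readings([1, 7, 6, 4, 6], 4) -> None  [called from verify_load, line 9]
Origin of each log line:
  1 — main, line 17
  2 — verify_load, line 8
  3 — scan_readings, line 2
  4 — verify_load, line 10
A correct fix: line 4: replace `samples[mark] == mark` with `samples[mark] == mid`.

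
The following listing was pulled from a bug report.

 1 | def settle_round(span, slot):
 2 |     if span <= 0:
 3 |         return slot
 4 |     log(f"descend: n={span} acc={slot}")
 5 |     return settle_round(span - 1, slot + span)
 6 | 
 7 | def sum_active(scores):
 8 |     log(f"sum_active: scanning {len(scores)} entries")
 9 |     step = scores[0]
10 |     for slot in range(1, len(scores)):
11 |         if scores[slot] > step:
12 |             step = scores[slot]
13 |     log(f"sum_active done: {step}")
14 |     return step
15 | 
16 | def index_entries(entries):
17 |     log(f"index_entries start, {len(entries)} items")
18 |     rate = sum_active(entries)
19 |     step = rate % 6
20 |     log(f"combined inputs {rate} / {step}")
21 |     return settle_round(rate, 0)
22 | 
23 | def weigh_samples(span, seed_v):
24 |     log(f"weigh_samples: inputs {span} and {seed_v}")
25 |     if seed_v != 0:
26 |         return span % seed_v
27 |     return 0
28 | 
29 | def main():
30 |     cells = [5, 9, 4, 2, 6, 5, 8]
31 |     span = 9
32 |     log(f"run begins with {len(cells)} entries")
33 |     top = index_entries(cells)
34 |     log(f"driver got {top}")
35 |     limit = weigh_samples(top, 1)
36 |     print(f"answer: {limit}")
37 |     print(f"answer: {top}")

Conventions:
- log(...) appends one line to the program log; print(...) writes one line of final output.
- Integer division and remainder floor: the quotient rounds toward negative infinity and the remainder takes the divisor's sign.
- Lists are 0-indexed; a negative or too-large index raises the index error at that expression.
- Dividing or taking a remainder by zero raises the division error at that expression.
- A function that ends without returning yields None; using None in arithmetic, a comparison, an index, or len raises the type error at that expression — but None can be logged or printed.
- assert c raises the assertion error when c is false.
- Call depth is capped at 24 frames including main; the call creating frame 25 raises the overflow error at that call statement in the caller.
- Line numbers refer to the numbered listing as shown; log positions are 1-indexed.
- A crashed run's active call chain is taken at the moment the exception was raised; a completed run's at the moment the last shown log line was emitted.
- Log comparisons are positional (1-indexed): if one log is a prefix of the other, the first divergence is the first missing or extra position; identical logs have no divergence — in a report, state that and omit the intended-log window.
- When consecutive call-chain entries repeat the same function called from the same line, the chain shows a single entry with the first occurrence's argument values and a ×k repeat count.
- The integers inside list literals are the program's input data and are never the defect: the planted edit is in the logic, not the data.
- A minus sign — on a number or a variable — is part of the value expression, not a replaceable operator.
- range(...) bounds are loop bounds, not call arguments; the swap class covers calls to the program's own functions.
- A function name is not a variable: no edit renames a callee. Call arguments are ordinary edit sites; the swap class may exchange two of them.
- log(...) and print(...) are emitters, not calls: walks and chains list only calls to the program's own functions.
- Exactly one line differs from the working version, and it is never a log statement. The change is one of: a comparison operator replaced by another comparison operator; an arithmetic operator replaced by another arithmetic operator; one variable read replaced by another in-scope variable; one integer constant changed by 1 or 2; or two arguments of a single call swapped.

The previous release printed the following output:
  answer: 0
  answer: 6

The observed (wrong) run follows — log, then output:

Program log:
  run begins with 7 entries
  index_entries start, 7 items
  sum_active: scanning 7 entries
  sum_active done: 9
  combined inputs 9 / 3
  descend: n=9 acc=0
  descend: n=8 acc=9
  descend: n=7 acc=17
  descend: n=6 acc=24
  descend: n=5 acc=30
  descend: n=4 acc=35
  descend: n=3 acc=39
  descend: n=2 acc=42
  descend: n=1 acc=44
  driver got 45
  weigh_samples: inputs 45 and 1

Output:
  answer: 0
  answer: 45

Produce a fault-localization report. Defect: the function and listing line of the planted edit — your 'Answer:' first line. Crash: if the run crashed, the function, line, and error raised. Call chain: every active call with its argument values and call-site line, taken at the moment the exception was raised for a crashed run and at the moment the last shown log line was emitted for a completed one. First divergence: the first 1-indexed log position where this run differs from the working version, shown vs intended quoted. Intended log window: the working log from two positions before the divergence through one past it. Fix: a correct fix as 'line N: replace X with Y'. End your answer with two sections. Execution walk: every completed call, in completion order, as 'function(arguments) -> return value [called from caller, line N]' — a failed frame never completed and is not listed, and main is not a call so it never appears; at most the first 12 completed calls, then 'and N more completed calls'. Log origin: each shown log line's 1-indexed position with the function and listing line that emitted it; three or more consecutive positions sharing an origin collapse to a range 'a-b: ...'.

Answer: the defect is in index_entries at line 21.
Core observation: Position 6 is the first bad log line: 'descend: n=9 acc=0' should read 'descend: n=3 acc=0'.
Call chain: main -> weigh_samples(45, 1) (called at line 35).
First divergence: at position 6 the run shows 'descend: n=9 acc=0' where the working version logs 'descend: n=3 acc=0'.
Intended log window:
  4: sum_active done: 9
  5: combined inputs 9 / 3
  6: descend: n=3 acc=0
  7: descend: n=2 acc=3
Execution walk:
  sum_active([5, 9, 4, 2, 6, 5, 8]) -> 9  [called from index_entries, line 18]
  settle_round(0, 45) -> 45  [called from settle_round, line 5]
  settle_round(1, 44) -> 45  [called from settle_round, line 5]
  settle_round(2, 42) -> 45  [called from settle_round, line 5]
  settle_round(3, 39) -> 45  [called from settle_round, line 5]
  settle_round(4, 35) -> 45  [called from settle_round, line 5]
  settle_round(5, 30) -> 45  [called from settle_round, line 5]
  settle_round(6, 24) -> 45  [called from settle_round, line 5]
  settle_round(7, 17) -> 45  [called from settle_round, line 5]
  settle_round(8, 9) -> 45  [called from settle_round, line 5]
  settle_round(9, 0) -> 45  [called from index_entries, line 21]
  index_entries([5, 9, 4, 2, 6, 5, 8]) -> 45  [called from main, line 33]
  ... and 1 more completed call
Origin of each log line:
  1 — main, line 32
  2 — index_entries, line 17
  3 — sum_active, line 8
  4 — sum_active, line 13
  5 — index_entries, line 20
  6-14 — settle_round, line 4
  15 — main, line 34
  16 — weigh_samples, line 24
A correct fix: line 21: replace `rate` with `step`.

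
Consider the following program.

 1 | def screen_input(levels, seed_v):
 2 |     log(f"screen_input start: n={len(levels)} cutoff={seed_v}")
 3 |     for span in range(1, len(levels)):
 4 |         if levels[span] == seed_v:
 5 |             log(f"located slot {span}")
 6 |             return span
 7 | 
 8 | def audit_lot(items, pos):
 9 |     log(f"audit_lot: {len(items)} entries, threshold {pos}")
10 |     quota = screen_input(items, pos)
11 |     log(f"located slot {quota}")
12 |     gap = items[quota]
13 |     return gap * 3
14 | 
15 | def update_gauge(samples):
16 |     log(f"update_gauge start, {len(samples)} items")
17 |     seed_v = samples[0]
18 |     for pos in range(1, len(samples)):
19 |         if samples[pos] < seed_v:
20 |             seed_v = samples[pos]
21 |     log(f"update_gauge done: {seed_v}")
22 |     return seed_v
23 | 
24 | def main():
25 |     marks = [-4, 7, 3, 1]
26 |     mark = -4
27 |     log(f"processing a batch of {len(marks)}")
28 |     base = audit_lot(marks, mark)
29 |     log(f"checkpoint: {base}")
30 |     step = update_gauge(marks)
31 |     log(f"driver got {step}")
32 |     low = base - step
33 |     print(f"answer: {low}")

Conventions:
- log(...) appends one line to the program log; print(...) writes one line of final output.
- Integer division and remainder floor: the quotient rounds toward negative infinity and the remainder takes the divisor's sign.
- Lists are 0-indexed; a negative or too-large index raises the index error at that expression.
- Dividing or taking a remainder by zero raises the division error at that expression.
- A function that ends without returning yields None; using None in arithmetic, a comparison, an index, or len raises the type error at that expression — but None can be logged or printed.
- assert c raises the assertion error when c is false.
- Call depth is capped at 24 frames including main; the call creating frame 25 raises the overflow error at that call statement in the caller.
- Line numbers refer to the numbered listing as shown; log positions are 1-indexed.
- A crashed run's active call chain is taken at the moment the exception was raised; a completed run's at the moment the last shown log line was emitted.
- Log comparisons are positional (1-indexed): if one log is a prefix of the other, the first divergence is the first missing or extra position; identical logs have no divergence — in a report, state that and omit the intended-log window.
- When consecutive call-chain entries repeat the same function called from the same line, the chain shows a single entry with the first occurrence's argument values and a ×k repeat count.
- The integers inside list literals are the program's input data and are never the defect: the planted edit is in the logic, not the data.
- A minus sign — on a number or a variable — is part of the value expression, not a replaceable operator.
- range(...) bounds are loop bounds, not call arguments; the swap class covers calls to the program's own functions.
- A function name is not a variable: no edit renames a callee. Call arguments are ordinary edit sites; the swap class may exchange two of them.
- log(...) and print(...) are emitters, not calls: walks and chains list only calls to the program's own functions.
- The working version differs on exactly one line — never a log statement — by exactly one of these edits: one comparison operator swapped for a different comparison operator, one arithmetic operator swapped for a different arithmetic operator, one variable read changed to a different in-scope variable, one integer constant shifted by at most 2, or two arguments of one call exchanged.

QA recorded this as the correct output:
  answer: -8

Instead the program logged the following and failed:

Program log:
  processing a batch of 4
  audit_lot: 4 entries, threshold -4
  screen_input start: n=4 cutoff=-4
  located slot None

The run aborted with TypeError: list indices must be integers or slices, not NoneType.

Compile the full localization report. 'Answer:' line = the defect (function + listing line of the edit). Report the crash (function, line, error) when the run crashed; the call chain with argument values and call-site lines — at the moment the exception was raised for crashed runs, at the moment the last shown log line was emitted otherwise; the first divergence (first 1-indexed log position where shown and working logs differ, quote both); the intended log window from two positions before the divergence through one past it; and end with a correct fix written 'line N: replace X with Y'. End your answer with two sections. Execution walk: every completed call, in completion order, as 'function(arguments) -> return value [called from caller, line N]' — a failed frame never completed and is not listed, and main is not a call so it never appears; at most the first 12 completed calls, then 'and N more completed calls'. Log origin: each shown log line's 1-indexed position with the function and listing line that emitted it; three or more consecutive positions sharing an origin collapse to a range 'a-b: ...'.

Answer: the defect is in screen_input at line 3.
Key fact: At log position 4 the runs split — shown 'located slot None', but the working version logs 'located slot 0'.
Crash: audit_lot, line 12, TypeError.
Call chain: main -> audit_lot([-4, 7, 3, 1], -4) (called at line 28).
First divergence: position 4 — the shown line 'located slot None' should read 'located slot 0'.
Intended log window:
  2: audit_lot: 4 entries, threshold -4
  3: screen_input start: n=4 cutoff=-4
  4: located slot 0
  5: located slot 0
Execution walk:
  screen_input([-4, 7, 3, 1], -4) -> None  [called from audit_lot, line 10]
Log origins:
  1: emitted by main (line 27)
  2: emitted by audit_lot (line 9)
  3: emitted by screen_input (line 2)
  4: emitted by audit_lot (line 11)
A correct fix: line 3: replace `1` with `0`.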